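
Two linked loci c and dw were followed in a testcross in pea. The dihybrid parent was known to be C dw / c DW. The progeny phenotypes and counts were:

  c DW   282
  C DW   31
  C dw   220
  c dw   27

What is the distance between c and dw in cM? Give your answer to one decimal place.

The recombinant classes are C DW and c dw: 31 + 27 = 58.
Recombination frequency = 58/560 = 0.1036 ≈ 10.4%, i.e. 10.4 cM.

10.4 cM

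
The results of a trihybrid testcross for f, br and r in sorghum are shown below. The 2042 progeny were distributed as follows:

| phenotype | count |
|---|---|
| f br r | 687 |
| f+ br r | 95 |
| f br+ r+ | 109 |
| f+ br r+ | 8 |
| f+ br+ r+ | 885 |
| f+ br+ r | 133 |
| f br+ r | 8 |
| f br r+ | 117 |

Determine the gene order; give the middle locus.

The two most frequent reciprocal classes, f br r and f+ br+ r+, are the parental types, so the F1 was f br r / f+ br+ r+.
The two rarest classes, f br+ r and f+ br r+, are the double crossovers. Comparing them with the parentals, only the br allele has switched, so br is the middle locus and the order is r – br – f.

br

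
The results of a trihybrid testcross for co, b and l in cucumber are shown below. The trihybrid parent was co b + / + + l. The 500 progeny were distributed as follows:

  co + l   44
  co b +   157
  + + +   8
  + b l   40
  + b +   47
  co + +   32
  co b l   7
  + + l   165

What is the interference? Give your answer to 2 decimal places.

0.19

The two rarest classes, co b l and + + +, are the double crossovers. Comparing them with the parentals, only the l allele has switched, so l is the middle locus and the order is co – l – b.
co–l: (91 + 15)/500 = 0.2120; l–b: (72 + 15)/500 = 0.1740.
Expected DCO frequency = 0.2120 × 0.1740 ≈ 0.03689; observed = 15/500 ≈ 0.03000.
Coefficient of coincidence = 0.03000/0.03689 ≈ 0.81; interference = 1 − 0.81 = 0.19.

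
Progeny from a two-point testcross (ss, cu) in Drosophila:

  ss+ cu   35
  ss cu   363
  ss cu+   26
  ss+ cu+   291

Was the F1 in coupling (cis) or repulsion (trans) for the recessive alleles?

cis

The two most frequent classes are ss+ cu+ (291) and ss cu (363); these are the parental (non-recombinant) types.
So the F1 carried ss+ cu+ on one chromosome and ss cu on the other — the recessive alleles are on the same chromosome (cis / coupling).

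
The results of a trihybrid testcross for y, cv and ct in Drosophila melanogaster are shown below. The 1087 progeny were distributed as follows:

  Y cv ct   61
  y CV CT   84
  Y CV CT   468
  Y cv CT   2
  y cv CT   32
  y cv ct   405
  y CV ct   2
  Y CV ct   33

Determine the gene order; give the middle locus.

The two most frequent reciprocal classes, y cv ct and Y CV CT, are the parental types, so the F1 was y cv ct / Y CV CT.
The two rarest classes, y CV ct and Y cv CT, are the double crossovers. Comparing them with the parentals, only the cv allele has switched, so cv is the middle locus and the order is y – cv – ct.

cv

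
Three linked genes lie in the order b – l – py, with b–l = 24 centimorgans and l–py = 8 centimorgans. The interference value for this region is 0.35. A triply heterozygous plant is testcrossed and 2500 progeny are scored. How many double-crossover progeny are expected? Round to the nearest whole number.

Map distances give recombination frequencies of 0.240 and 0.080 for the two intervals.
With interference 0.35 (so coincidence = 0.65), expected double-crossover frequency = 0.240 × 0.080 × 0.65 = 0.01248.
Expected number = 0.01248 × 2500 = 31.20 ≈ 31.

31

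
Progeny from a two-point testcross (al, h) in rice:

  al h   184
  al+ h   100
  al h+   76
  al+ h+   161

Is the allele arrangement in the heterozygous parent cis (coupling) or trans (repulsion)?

The two most frequent classes are al+ h+ (161) and al h (184); these are the parental (non-recombinant) types.
So the F1 carried al+ h+ on one chromosome and al h on the other — the recessive alleles are on the same chromosome (cis / coupling).

cis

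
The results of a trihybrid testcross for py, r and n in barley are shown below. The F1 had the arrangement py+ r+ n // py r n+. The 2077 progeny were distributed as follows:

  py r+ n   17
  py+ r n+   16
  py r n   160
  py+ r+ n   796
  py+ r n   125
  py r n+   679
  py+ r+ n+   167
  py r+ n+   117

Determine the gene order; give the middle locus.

py

The two rarest classes, py r+ n and py+ r n+, are the double crossovers. Comparing them with the parentals, only the py allele has switched, so py is the middle locus and the order is r – py – n.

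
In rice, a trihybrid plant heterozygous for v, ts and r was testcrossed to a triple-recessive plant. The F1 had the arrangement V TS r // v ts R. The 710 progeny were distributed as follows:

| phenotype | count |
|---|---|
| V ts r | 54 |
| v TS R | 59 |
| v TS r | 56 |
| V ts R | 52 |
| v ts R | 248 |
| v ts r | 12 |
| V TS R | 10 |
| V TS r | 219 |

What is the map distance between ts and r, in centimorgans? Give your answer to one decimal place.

The two rarest classes, V TS R and v ts r, are the double crossovers. Comparing them with the parentals, only the r allele has switched, so r is the middle locus and the order is ts – r – v.
Crossovers in the ts–r interval produce the single-crossover classes V ts r and v TS R (54 + 59 = 113) plus the double crossovers (22).
RF(ts–r) = (113 + 22) / 710 = 135/710 = 0.1901 → 19.0 centimorgans.

19.0 centimorgans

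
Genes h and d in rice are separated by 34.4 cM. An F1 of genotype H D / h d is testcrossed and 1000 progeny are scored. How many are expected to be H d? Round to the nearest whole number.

A map distance of 34.4 cM corresponds to a recombination frequency of 0.344.
The F1 is H D / h d, so H d is a recombinant gamete class with expected frequency r/2 = 0.344/2 = 0.1720.
Expected number = 0.1720 × 1000 = 172.00 ≈ 172.

172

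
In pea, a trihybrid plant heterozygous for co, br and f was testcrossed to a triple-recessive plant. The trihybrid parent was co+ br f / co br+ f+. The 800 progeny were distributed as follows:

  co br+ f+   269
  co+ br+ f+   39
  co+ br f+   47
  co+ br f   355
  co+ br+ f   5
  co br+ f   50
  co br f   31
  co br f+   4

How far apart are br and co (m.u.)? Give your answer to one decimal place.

9.9 m.u.

The two rarest classes, co+ br+ f and co br f+, are the double crossovers. Comparing them with the parentals, only the br allele has switched, so br is the middle locus and the order is f – br – co.
Crossovers in the br–co interval produce the single-crossover classes co br f and co+ br+ f+ (31 + 39 = 70) plus the double crossovers (9).
RF(br–co) = (70 + 9) / 800 = 79/800 = 0.0988 → 9.9 m.u.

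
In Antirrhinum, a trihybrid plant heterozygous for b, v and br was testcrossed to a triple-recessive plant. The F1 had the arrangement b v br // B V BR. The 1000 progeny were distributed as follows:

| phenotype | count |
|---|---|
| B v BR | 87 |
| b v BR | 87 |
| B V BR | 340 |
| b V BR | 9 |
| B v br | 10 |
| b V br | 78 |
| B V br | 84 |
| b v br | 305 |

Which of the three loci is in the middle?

b

The two rarest classes, B v br and b V BR, are the double crossovers. Comparing them with the parentals, only the b allele has switched, so b is the middle locus and the order is v – b – br.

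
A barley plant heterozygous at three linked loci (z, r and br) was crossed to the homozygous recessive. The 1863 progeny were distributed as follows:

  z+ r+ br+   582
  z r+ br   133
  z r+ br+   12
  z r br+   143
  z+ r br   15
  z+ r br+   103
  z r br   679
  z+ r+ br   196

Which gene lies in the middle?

z

The two most frequent reciprocal classes, z+ r+ br+ and z r br, are the parental types, so the F1 was z+ r+ br+ / z r br.
The two rarest classes, z r+ br+ and z+ r br, are the double crossovers. Comparing them with the parentals, only the z allele has switched, so z is the middle locus and the order is br – z – r.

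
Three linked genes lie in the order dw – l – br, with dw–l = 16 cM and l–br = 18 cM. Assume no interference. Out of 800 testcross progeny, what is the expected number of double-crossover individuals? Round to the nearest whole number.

Map distances give recombination frequencies of 0.160 and 0.180 for the two intervals.
With no interference, expected double-crossover frequency = 0.160 × 0.180 = 0.02880.
Expected number = 0.02880 × 800 = 23.04 ≈ 23.

23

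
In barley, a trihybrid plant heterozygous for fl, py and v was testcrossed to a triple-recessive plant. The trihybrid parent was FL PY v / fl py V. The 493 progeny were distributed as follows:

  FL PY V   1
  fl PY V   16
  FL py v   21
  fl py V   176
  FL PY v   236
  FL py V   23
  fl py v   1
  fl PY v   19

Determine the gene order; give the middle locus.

v

The two rarest classes, FL PY V and fl py v, are the double crossovers. Comparing them with the parentals, only the v allele has switched, so v is the middle locus and the order is py – v – fl.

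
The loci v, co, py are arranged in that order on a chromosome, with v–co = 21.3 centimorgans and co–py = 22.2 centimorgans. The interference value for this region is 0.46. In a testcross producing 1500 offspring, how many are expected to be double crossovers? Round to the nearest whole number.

Map distances give recombination frequencies of 0.213 and 0.222 for the two intervals.
With interference 0.46 (so coincidence = 0.54), expected double-crossover frequency = 0.213 × 0.222 × 0.54 = 0.02553.
Expected number = 0.02553 × 1500 = 38.30 ≈ 38.

38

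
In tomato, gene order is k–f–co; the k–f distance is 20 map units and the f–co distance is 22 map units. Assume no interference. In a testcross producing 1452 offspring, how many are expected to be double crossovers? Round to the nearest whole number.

64

Map distances give recombination frequencies of 0.200 and 0.220 for the two intervals.
With no interference, expected double-crossover frequency = 0.200 × 0.220 = 0.04400.
Expected number = 0.04400 × 1452 = 63.89 ≈ 64.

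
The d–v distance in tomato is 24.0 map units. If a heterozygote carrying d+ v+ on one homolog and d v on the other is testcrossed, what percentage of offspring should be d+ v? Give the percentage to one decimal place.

A map distance of 24.0 map units corresponds to a recombination frequency of 0.240.
The F1 is d+ v+ / d v, so d+ v is a recombinant gamete class with expected frequency r/2 = 0.240/2 = 0.1200.
That is 0.1200 = 12.0% of the progeny.

12.0%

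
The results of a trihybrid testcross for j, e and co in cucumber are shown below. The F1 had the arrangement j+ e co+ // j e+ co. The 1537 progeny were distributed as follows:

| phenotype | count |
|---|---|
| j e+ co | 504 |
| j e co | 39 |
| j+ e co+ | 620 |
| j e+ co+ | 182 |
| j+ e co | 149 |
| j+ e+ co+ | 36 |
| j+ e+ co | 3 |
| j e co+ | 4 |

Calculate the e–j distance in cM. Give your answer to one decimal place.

The two rarest classes, j e co+ and j+ e+ co, are the double crossovers. Comparing them with the parentals, only the j allele has switched, so j is the middle locus and the order is e – j – co.
Crossovers in the e–j interval produce the single-crossover classes j+ e+ co+ and j e co (36 + 39 = 75) plus the double crossovers (7).
RF(e–j) = (75 + 7) / 1537 = 82/1537 = 0.0534 → 5.3 cM.

5.3 cM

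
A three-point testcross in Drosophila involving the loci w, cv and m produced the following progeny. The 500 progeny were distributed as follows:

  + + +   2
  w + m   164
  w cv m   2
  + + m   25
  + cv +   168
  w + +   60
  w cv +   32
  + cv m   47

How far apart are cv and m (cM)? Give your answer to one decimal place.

22.2 cM

The two most frequent reciprocal classes, + cv + and w + m, are the parental types, so the F1 was + cv + / w + m.
The two rarest classes, + + + and w cv m, are the double crossovers. Comparing them with the parentals, only the cv allele has switched, so cv is the middle locus and the order is m – cv – w.
Crossovers in the m–cv interval produce the single-crossover classes + cv m and w + + (47 + 60 = 107) plus the double crossovers (4).
RF(m–cv) = (107 + 4) / 500 = 111/500 = 0.2220 → 22.2 cM.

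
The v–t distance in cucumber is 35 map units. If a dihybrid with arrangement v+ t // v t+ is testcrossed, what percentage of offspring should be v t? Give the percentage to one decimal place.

17.5%

A map distance of 35 map units corresponds to a recombination frequency of 0.350.
The F1 is v+ t / v t+, so v t is a recombinant gamete class with expected frequency r/2 = 0.350/2 = 0.1750.
That is 0.1750 = 17.5% of the progeny.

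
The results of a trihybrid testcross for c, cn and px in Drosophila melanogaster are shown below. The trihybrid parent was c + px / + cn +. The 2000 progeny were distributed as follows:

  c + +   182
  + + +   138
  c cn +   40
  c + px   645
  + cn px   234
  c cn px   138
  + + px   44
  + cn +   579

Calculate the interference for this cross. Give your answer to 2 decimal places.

The two rarest classes, + + px and c cn +, are the double crossovers. Comparing them with the parentals, only the c allele has switched, so c is the middle locus and the order is cn – c – px.
cn–c: (276 + 84)/2000 = 0.1800; c–px: (416 + 84)/2000 = 0.2500.
Expected DCO frequency = 0.1800 × 0.2500 ≈ 0.04500; observed = 84/2000 ≈ 0.04200.
Coefficient of coincidence = 0.04200/0.04500 ≈ 0.93; interference = 1 − 0.93 = 0.07.

0.07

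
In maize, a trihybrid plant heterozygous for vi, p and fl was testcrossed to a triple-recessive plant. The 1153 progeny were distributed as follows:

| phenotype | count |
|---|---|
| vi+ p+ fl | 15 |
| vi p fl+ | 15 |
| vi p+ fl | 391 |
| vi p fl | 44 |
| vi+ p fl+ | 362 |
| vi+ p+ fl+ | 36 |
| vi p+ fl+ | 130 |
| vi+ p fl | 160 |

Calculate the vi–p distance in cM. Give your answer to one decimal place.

9.5 cM

The two most frequent reciprocal classes, vi p+ fl and vi+ p fl+, are the parental types, so the F1 was vi p+ fl / vi+ p fl+.
The two rarest classes, vi+ p+ fl and vi p fl+, are the double crossovers. Comparing them with the parentals, only the vi allele has switched, so vi is the middle locus and the order is fl – vi – p.
Crossovers in the vi–p interval produce the single-crossover classes vi p fl and vi+ p+ fl+ (44 + 36 = 80) plus the double crossovers (30).
RF(vi–p) = (80 + 30) / 1153 = 110/1153 = 0.0954 → 9.5 cM.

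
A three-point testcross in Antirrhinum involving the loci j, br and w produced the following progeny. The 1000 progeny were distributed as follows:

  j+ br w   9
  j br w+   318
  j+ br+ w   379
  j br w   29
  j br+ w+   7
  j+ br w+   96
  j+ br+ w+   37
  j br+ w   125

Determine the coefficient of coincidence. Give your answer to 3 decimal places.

0.823

The two most frequent reciprocal classes, j+ br+ w and j br w+, are the parental types, so the F1 was j+ br+ w / j br w+.
The two rarest classes, j+ br w and j br+ w+, are the double crossovers. Comparing them with the parentals, only the br allele has switched, so br is the middle locus and the order is w – br – j.
w–br: (66 + 16)/1000 = 0.0820; br–j: (221 + 16)/1000 = 0.2370.
Expected DCO frequency = 0.0820 × 0.2370 ≈ 0.01943; observed = 16/1000 ≈ 0.01600.
Coefficient of coincidence = 0.01600/0.01943 ≈ 0.823.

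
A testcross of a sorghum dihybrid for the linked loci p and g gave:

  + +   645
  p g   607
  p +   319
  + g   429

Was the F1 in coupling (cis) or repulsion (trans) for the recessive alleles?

The two most frequent classes are + + (645) and p g (607); these are the parental (non-recombinant) types.
So the F1 carried + + on one chromosome and p g on the other — the recessive alleles are on the same chromosome (cis / coupling).

cis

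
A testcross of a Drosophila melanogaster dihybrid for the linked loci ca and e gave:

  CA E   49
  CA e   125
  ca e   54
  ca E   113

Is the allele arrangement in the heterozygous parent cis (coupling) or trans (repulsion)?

trans

The two most frequent classes are CA e (125) and ca E (113); these are the parental (non-recombinant) types.
So the F1 carried CA e on one chromosome and ca E on the other — the recessive alleles are on opposite chromosomes (trans / repulsion).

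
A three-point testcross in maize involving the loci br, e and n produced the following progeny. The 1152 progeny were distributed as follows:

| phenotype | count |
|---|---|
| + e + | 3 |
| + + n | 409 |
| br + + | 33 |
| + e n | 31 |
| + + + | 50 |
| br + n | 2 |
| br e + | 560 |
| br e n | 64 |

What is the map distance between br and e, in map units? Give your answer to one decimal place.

The two most frequent reciprocal classes, + + n and br e +, are the parental types, so the F1 was + + n / br e +.
The two rarest classes, br + n and + e +, are the double crossovers. Comparing them with the parentals, only the br allele has switched, so br is the middle locus and the order is n – br – e.
Crossovers in the br–e interval produce the single-crossover classes + e n and br + + (31 + 33 = 64) plus the double crossovers (5).
RF(br–e) = (64 + 5) / 1152 = 69/1152 = 0.0599 → 6.0 map units.

6.0 map units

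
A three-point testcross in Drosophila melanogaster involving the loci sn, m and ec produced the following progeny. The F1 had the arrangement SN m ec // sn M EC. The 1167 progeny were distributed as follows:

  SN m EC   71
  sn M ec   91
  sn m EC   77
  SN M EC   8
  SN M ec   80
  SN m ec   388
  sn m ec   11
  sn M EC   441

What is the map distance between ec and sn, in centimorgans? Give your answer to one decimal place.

The two rarest classes, sn m ec and SN M EC, are the double crossovers. Comparing them with the parentals, only the sn allele has switched, so sn is the middle locus and the order is ec – sn – m.
Crossovers in the ec–sn interval produce the single-crossover classes SN m EC and sn M ec (71 + 91 = 162) plus the double crossovers (19).
RF(ec–sn) = (162 + 19) / 1167 = 181/1167 = 0.1551 → 15.5 centimorgans.

15.5 centimorgans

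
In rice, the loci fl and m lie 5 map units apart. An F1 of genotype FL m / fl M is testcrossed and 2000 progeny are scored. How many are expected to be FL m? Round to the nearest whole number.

950

A map distance of 5 map units corresponds to a recombination frequency of 0.050.
The F1 is FL m / fl M, so FL m is a parental gamete class with expected frequency (1 − r)/2 = 0.950/2 = 0.4750.
Expected number = 0.4750 × 2000 = 950.00 ≈ 950.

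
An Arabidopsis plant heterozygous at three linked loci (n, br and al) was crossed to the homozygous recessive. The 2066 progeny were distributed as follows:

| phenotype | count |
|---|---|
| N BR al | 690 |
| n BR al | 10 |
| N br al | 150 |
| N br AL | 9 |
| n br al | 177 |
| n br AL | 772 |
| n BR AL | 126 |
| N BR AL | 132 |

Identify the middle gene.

The two most frequent reciprocal classes, N BR al and n br AL, are the parental types, so the F1 was N BR al / n br AL.
The two rarest classes, n BR al and N br AL, are the double crossovers. Comparing them with the parentals, only the n allele has switched, so n is the middle locus and the order is al – n – br.

n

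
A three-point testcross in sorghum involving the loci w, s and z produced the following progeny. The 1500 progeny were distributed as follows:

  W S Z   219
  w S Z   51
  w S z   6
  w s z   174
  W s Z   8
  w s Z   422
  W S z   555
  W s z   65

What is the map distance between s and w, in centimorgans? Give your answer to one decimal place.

8.7 centimorgans

The two most frequent reciprocal classes, w s Z and W S z, are the parental types, so the F1 was w s Z / W S z.
The two rarest classes, W s Z and w S z, are the double crossovers. Comparing them with the parentals, only the w allele has switched, so w is the middle locus and the order is s – w – z.
Crossovers in the s–w interval produce the single-crossover classes w S Z and W s z (51 + 65 = 116) plus the double crossovers (14).
RF(s–w) = (116 + 14) / 1500 = 130/1500 = 0.0867 → 8.7 centimorgans.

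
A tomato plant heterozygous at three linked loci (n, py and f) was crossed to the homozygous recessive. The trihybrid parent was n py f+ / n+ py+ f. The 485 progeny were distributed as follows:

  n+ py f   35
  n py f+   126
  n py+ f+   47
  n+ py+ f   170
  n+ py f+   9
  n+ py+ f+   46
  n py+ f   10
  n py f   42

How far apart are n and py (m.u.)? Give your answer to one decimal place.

The two rarest classes, n+ py f+ and n py+ f, are the double crossovers. Comparing them with the parentals, only the n allele has switched, so n is the middle locus and the order is py – n – f.
Crossovers in the py–n interval produce the single-crossover classes n py+ f+ and n+ py f (47 + 35 = 82) plus the double crossovers (19).
RF(py–n) = (82 + 19) / 485 = 101/485 = 0.2082 → 20.8 m.u.

20.8 m.u.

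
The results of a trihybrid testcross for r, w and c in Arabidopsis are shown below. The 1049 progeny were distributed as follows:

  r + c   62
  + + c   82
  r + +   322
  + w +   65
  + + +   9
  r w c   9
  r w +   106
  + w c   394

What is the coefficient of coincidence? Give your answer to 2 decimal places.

The two most frequent reciprocal classes, r + + and + w c, are the parental types, so the F1 was r + + / + w c.
The two rarest classes, + + + and r w c, are the double crossovers. Comparing them with the parentals, only the r allele has switched, so r is the middle locus and the order is w – r – c.
w–r: (188 + 18)/1049 = 0.1964; r–c: (127 + 18)/1049 = 0.1382.
Expected DCO frequency = 0.1964 × 0.1382 ≈ 0.02714; observed = 18/1049 ≈ 0.01716.
Coefficient of coincidence = 0.01716/0.02714 ≈ 0.63.

0.63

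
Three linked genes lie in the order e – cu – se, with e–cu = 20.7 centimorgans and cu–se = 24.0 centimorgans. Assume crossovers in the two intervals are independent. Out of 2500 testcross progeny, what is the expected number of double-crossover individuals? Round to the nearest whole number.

124

Map distances give recombination frequencies of 0.207 and 0.240 for the two intervals.
With no interference, expected double-crossover frequency = 0.207 × 0.240 = 0.04968.
Expected number = 0.04968 × 2500 = 124.20 ≈ 124.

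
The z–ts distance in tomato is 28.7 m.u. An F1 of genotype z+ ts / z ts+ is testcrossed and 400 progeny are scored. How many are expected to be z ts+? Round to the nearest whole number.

143

A map distance of 28.7 m.u. corresponds to a recombination frequency of 0.287.
The F1 is z+ ts / z ts+, so z ts+ is a parental gamete class with expected frequency (1 − r)/2 = 0.713/2 = 0.3565.
Expected number = 0.3565 × 400 = 142.60 ≈ 143.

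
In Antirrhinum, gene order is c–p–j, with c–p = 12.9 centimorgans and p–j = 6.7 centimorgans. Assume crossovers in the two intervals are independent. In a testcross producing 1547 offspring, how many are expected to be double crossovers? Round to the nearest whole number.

13

Map distances give recombination frequencies of 0.129 and 0.067 for the two intervals.
With no interference, expected double-crossover frequency = 0.129 × 0.067 = 0.00864.
Expected number = 0.00864 × 1547 = 13.37 ≈ 13.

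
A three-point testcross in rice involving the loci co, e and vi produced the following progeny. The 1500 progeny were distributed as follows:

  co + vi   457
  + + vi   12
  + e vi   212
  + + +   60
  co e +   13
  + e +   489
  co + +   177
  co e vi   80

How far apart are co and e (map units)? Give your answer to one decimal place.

The two most frequent reciprocal classes, co + vi and + e +, are the parental types, so the F1 was co + vi / + e +.
The two rarest classes, + + vi and co e +, are the double crossovers. Comparing them with the parentals, only the co allele has switched, so co is the middle locus and the order is vi – co – e.
Crossovers in the co–e interval produce the single-crossover classes co e vi and + + + (80 + 60 = 140) plus the double crossovers (25).
RF(co–e) = (140 + 25) / 1500 = 165/1500 = 0.1100 → 11.0 map units.

11.0 map units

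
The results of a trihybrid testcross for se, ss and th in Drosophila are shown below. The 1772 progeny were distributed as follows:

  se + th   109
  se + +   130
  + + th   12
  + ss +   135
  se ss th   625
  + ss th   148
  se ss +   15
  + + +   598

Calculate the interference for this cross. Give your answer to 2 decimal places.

The two most frequent reciprocal classes, + + + and se ss th, are the parental types, so the F1 was + + + / se ss th.
The two rarest classes, + + th and se ss +, are the double crossovers. Comparing them with the parentals, only the th allele has switched, so th is the middle locus and the order is ss – th – se.
ss–th: (244 + 27)/1772 = 0.1529; th–se: (278 + 27)/1772 = 0.1721.
Expected DCO frequency = 0.1529 × 0.1721 ≈ 0.02631; observed = 27/1772 ≈ 0.01524.
Coefficient of coincidence = 0.01524/0.02631 ≈ 0.58; interference = 1 − 0.58 = 0.42.

0.42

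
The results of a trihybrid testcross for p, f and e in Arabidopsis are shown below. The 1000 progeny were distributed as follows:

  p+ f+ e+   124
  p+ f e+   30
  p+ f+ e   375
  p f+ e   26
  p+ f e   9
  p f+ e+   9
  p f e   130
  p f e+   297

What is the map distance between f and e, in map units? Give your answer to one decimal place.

The two most frequent reciprocal classes, p f e+ and p+ f+ e, are the parental types, so the F1 was p f e+ / p+ f+ e.
The two rarest classes, p f+ e+ and p+ f e, are the double crossovers. Comparing them with the parentals, only the f allele has switched, so f is the middle locus and the order is p – f – e.
Crossovers in the f–e interval produce the single-crossover classes p f e and p+ f+ e+ (130 + 124 = 254) plus the double crossovers (18).
RF(f–e) = (254 + 18) / 1000 = 272/1000 = 0.2720 → 27.2 map units.

27.2 map units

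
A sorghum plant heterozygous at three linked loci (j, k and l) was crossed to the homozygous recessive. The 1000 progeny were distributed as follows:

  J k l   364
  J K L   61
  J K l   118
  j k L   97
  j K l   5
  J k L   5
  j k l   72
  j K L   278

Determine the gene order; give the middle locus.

l

The two most frequent reciprocal classes, J k l and j K L, are the parental types, so the F1 was J k l / j K L.
The two rarest classes, J k L and j K l, are the double crossovers. Comparing them with the parentals, only the l allele has switched, so l is the middle locus and the order is j – l – k.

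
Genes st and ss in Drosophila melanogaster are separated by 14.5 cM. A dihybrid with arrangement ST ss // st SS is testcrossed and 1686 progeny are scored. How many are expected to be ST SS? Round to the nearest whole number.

A map distance of 14.5 cM corresponds to a recombination frequency of 0.145.
The F1 is ST ss / st SS, so ST SS is a recombinant gamete class with expected frequency r/2 = 0.145/2 = 0.0725.
Expected number = 0.0725 × 1686 = 122.23 ≈ 122.

122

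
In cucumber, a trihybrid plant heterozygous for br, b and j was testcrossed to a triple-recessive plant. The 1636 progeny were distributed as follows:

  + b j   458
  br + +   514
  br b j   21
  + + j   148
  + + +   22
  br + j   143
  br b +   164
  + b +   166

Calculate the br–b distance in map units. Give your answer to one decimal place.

21.7 map units

The two most frequent reciprocal classes, br + + and + b j, are the parental types, so the F1 was br + + / + b j.
The two rarest classes, + + + and br b j, are the double crossovers. Comparing them with the parentals, only the br allele has switched, so br is the middle locus and the order is j – br – b.
Crossovers in the br–b interval produce the single-crossover classes br b + and + + j (164 + 148 = 312) plus the double crossovers (43).
RF(br–b) = (312 + 43) / 1636 = 355/1636 = 0.2170 → 21.7 map units.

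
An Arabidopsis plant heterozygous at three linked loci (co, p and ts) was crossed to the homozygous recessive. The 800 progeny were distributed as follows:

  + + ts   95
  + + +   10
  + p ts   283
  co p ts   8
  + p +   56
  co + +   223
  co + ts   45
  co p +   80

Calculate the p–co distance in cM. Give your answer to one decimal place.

The two most frequent reciprocal classes, + p ts and co + +, are the parental types, so the F1 was + p ts / co + +.
The two rarest classes, co p ts and + + +, are the double crossovers. Comparing them with the parentals, only the co allele has switched, so co is the middle locus and the order is p – co – ts.
Crossovers in the p–co interval produce the single-crossover classes + + ts and co p + (95 + 80 = 175) plus the double crossovers (18).
RF(p–co) = (175 + 18) / 800 = 193/800 = 0.2412 → 24.1 cM.

24.1 cM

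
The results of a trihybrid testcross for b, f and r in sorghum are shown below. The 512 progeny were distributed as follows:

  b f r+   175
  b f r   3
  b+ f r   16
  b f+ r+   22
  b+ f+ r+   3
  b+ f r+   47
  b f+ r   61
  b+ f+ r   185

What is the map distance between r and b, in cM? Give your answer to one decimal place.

22.3 cM

The two most frequent reciprocal classes, b f r+ and b+ f+ r, are the parental types, so the F1 was b f r+ / b+ f+ r.
The two rarest classes, b f r and b+ f+ r+, are the double crossovers. Comparing them with the parentals, only the r allele has switched, so r is the middle locus and the order is f – r – b.
Crossovers in the r–b interval produce the single-crossover classes b+ f r+ and b f+ r (47 + 61 = 108) plus the double crossovers (6).
RF(r–b) = (108 + 6) / 512 = 114/512 = 0.2227 → 22.3 cM.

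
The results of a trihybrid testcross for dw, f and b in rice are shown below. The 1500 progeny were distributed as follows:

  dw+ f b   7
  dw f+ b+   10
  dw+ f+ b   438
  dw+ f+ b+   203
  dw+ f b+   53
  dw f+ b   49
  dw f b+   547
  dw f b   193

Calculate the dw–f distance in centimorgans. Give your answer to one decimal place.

The two most frequent reciprocal classes, dw+ f+ b and dw f b+, are the parental types, so the F1 was dw+ f+ b / dw f b+.
The two rarest classes, dw+ f b and dw f+ b+, are the double crossovers. Comparing them with the parentals, only the f allele has switched, so f is the middle locus and the order is dw – f – b.
Crossovers in the dw–f interval produce the single-crossover classes dw f+ b and dw+ f b+ (49 + 53 = 102) plus the double crossovers (17).
RF(dw–f) = (102 + 17) / 1500 = 119/1500 = 0.0793 → 7.9 centimorgans.

7.9 centimorgans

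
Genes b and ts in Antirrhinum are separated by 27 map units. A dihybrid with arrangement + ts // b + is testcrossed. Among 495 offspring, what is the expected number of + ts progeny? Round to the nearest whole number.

A map distance of 27 map units corresponds to a recombination frequency of 0.270.
The F1 is + ts / b +, so + ts is a parental gamete class with expected frequency (1 − r)/2 = 0.730/2 = 0.3650.
Expected number = 0.3650 × 495 = 180.67 ≈ 181.

181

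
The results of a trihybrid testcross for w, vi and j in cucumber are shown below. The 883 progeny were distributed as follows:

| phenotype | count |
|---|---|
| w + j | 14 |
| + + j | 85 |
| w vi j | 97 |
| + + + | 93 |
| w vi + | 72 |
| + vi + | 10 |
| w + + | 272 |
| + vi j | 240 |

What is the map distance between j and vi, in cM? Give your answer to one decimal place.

The two most frequent reciprocal classes, w + + and + vi j, are the parental types, so the F1 was w + + / + vi j.
The two rarest classes, w + j and + vi +, are the double crossovers. Comparing them with the parentals, only the j allele has switched, so j is the middle locus and the order is w – j – vi.
Crossovers in the j–vi interval produce the single-crossover classes w vi + and + + j (72 + 85 = 157) plus the double crossovers (24).
RF(j–vi) = (157 + 24) / 883 = 181/883 = 0.2050 → 20.5 cM.

20.5 cM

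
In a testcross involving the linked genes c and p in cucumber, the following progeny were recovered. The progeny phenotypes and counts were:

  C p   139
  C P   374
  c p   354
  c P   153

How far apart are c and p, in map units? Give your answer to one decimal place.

28.6 map units

The two most frequent classes, C P (374) and c p (354), are the parental types, so the F1 was C P / c p.
The recombinant classes are C p and c P: 139 + 153 = 292.
Recombination frequency = 292/1020 = 0.2863 ≈ 28.6%, i.e. 28.6 map units.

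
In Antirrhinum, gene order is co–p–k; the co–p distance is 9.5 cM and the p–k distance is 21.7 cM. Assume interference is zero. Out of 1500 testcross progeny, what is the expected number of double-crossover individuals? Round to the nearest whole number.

Map distances give recombination frequencies of 0.095 and 0.217 for the two intervals.
With no interference, expected double-crossover frequency = 0.095 × 0.217 = 0.02062.
Expected number = 0.02062 × 1500 = 30.92 ≈ 31.

31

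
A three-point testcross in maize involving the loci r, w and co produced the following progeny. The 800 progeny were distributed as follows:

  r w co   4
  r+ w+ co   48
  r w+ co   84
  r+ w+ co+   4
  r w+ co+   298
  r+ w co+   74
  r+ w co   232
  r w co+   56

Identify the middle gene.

r

The two most frequent reciprocal classes, r+ w co and r w+ co+, are the parental types, so the F1 was r+ w co / r w+ co+.
The two rarest classes, r w co and r+ w+ co+, are the double crossovers. Comparing them with the parentals, only the r allele has switched, so r is the middle locus and the order is co – r – w.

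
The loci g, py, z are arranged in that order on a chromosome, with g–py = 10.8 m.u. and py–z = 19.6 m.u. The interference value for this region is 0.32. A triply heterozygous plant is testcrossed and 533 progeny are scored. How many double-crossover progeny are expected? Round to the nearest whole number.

Map distances give recombination frequencies of 0.108 and 0.196 for the two intervals.
With interference 0.32 (so coincidence = 0.68), expected double-crossover frequency = 0.108 × 0.196 × 0.68 = 0.01439.
Expected number = 0.01439 × 533 = 7.67 ≈ 8.

8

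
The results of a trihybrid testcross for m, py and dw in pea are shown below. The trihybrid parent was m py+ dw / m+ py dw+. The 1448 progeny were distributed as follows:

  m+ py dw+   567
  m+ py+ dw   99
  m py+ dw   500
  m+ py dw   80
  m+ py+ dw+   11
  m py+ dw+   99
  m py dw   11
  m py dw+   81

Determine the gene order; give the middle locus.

py

The two rarest classes, m py dw and m+ py+ dw+, are the double crossovers. Comparing them with the parentals, only the py allele has switched, so py is the middle locus and the order is dw – py – m.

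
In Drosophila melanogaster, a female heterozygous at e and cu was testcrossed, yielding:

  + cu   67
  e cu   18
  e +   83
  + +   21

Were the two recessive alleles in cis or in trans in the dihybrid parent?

trans

The two most frequent classes are + cu (67) and e + (83); these are the parental (non-recombinant) types.
So the F1 carried + cu on one chromosome and e + on the other — the recessive alleles are on opposite chromosomes (trans / repulsion).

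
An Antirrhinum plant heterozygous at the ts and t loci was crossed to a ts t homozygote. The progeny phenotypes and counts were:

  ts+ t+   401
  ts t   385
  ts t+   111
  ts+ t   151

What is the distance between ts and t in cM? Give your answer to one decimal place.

25.0 cM

The two most frequent classes, ts+ t+ (401) and ts t (385), are the parental types, so the F1 was ts+ t+ / ts t.
The recombinant classes are ts+ t and ts t+: 151 + 111 = 262.
Recombination frequency = 262/1048 = 0.2500 ≈ 25.0%, i.e. 25.0 cM.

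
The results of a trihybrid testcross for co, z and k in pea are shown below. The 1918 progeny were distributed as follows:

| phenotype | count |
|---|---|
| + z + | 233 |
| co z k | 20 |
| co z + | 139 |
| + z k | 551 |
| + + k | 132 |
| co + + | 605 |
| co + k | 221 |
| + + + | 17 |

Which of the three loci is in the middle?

The two most frequent reciprocal classes, co + + and + z k, are the parental types, so the F1 was co + + / + z k.
The two rarest classes, + + + and co z k, are the double crossovers. Comparing them with the parentals, only the co allele has switched, so co is the middle locus and the order is z – co – k.

co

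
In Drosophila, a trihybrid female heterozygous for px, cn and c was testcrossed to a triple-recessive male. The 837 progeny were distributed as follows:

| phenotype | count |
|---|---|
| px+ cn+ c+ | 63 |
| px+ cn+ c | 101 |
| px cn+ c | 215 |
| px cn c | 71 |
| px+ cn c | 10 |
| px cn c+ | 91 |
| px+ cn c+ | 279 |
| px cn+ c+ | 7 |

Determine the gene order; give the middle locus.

c

The two most frequent reciprocal classes, px+ cn c+ and px cn+ c, are the parental types, so the F1 was px+ cn c+ / px cn+ c.
The two rarest classes, px+ cn c and px cn+ c+, are the double crossovers. Comparing them with the parentals, only the c allele has switched, so c is the middle locus and the order is px – c – cn.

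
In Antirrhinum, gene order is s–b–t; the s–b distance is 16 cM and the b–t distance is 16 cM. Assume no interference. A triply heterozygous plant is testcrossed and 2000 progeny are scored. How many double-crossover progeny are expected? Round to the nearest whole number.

Map distances give recombination frequencies of 0.160 and 0.160 for the two intervals.
With no interference, expected double-crossover frequency = 0.160 × 0.160 = 0.02560.
Expected number = 0.02560 × 2000 = 51.20 ≈ 51.

51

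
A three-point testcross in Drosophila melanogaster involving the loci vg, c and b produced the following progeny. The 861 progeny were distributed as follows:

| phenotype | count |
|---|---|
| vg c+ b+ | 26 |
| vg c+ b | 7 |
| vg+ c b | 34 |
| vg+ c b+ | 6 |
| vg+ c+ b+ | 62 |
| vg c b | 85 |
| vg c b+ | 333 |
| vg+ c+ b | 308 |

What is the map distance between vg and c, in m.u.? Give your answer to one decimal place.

The two most frequent reciprocal classes, vg+ c+ b and vg c b+, are the parental types, so the F1 was vg+ c+ b / vg c b+.
The two rarest classes, vg c+ b and vg+ c b+, are the double crossovers. Comparing them with the parentals, only the vg allele has switched, so vg is the middle locus and the order is c – vg – b.
Crossovers in the c–vg interval produce the single-crossover classes vg+ c b and vg c+ b+ (34 + 26 = 60) plus the double crossovers (13).
RF(c–vg) = (60 + 13) / 861 = 73/861 = 0.0848 → 8.5 m.u.

8.5 m.u.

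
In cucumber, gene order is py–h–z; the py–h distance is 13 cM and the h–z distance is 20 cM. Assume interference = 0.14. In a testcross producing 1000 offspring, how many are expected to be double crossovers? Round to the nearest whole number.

Map distances give recombination frequencies of 0.130 and 0.200 for the two intervals.
With interference 0.14 (so coincidence = 0.86), expected double-crossover frequency = 0.130 × 0.200 × 0.86 = 0.02236.
Expected number = 0.02236 × 1000 = 22.36 ≈ 22.

22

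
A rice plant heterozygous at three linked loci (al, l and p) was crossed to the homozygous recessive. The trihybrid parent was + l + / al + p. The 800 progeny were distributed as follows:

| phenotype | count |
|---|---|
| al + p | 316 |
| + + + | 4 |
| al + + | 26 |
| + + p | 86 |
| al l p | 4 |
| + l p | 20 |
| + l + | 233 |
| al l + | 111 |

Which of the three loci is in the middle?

The two rarest classes, + + + and al l p, are the double crossovers. Comparing them with the parentals, only the l allele has switched, so l is the middle locus and the order is al – l – p.

l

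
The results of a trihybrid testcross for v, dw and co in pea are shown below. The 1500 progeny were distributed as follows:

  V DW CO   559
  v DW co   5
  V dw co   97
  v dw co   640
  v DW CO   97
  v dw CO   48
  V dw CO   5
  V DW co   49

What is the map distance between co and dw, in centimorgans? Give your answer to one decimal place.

7.1 centimorgans

The two most frequent reciprocal classes, V DW CO and v dw co, are the parental types, so the F1 was V DW CO / v dw co.
The two rarest classes, V dw CO and v DW co, are the double crossovers. Comparing them with the parentals, only the dw allele has switched, so dw is the middle locus and the order is co – dw – v.
Crossovers in the co–dw interval produce the single-crossover classes V DW co and v dw CO (49 + 48 = 97) plus the double crossovers (10).
RF(co–dw) = (97 + 10) / 1500 = 107/1500 = 0.0713 → 7.1 centimorgans.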